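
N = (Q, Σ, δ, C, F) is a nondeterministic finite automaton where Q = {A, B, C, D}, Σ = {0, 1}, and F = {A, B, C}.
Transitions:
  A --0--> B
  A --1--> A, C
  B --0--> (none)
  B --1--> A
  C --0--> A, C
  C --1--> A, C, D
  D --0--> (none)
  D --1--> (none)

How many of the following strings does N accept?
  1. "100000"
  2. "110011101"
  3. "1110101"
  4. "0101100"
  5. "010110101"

"100000": accepted
"110011101": accepted
"1110101": accepted
"0101100": accepted
"010110101": accepted

5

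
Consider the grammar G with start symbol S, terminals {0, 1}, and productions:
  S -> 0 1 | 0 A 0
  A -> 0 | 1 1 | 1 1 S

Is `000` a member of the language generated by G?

S ⇒ 0A0 ⇒ 000

yes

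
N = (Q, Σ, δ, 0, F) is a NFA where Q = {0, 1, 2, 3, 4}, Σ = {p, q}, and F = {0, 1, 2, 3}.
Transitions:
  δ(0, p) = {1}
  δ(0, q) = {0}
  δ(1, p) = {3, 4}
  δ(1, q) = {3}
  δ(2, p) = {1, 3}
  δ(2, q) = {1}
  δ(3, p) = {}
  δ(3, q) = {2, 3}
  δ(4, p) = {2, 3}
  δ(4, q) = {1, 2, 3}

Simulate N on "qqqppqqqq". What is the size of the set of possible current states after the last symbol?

Start: {0}
read q: {0}
read q: {0}
read q: {0}
read p: {1}
read p: {3, 4}
read q: {1, 2, 3}
read q: {1, 2, 3}
read q: {1, 2, 3}
read q: {1, 2, 3}
Final reachable set {1, 2, 3} has 3 states.

3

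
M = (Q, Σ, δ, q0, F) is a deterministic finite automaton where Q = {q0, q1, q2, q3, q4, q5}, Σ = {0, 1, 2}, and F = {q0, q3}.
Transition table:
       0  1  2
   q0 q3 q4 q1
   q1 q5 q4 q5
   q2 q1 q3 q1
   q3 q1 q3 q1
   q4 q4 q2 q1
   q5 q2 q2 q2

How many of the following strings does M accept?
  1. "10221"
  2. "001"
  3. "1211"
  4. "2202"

0

"10221": rejected
"001": rejected
"1211": rejected
"2202": rejected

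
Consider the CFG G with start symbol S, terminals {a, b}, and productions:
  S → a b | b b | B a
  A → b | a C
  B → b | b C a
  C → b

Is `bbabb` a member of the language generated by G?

no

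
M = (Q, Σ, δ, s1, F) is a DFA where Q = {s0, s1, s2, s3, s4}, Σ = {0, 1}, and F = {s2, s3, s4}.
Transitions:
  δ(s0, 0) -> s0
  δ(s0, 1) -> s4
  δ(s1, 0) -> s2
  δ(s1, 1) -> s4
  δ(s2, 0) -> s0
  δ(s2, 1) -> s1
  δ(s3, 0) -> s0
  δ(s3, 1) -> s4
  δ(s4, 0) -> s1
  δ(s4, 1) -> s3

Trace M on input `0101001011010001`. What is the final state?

s4

s1 --0--> s2
s2 --1--> s1
s1 --0--> s2
s2 --1--> s1
s1 --0--> s2
s2 --0--> s0
s0 --1--> s4
s4 --0--> s1
s1 --1--> s4
s4 --1--> s3
s3 --0--> s0
s0 --1--> s4
s4 --0--> s1
s1 --0--> s2
s2 --0--> s0
s0 --1--> s4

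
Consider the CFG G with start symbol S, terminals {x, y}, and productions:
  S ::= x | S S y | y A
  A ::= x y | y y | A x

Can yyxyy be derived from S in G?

no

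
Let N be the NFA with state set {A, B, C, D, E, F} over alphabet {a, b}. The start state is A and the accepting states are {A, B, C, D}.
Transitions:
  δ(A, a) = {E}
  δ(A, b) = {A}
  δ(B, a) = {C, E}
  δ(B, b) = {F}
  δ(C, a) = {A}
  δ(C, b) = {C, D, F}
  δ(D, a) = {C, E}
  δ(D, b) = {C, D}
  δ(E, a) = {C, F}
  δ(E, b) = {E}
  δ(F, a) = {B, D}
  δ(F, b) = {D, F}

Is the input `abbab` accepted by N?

accepted

Start: {A}
read a: {E}
read b: {E}
read b: {E}
read a: {C, F}
read b: {C, D, F}
Reachable ∩ accepting = {C, D} — nonempty.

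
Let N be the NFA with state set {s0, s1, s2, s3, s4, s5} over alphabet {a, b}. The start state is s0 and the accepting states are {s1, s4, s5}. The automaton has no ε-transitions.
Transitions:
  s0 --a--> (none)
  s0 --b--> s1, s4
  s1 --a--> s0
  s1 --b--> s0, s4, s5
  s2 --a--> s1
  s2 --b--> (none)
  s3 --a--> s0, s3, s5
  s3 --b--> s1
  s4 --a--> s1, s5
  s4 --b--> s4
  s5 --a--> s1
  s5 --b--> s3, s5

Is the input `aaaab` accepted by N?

rejected

Start: {s0}
read a: {}
The reachable set is empty and stays empty for the remaining 4 symbols.
Reachable ∩ accepting = {} — empty.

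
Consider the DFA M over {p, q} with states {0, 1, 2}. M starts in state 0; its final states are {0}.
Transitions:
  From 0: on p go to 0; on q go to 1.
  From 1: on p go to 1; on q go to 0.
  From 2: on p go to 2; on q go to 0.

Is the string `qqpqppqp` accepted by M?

0 --q--> 1
1 --q--> 0
0 --p--> 0
0 --q--> 1
1 --p--> 1
1 --p--> 1
1 --q--> 0
0 --p--> 0
End in state 0, which is an accepting state.

accepted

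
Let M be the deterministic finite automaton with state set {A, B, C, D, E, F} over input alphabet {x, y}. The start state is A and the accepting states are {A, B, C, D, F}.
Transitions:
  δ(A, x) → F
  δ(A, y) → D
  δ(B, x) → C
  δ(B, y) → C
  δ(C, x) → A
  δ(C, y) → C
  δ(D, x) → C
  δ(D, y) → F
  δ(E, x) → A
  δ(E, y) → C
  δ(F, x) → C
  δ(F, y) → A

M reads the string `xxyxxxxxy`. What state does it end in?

A

A --x--> F
F --x--> C
C --y--> C
C --x--> A
A --x--> F
F --x--> C
C --x--> A
A --x--> F
F --y--> A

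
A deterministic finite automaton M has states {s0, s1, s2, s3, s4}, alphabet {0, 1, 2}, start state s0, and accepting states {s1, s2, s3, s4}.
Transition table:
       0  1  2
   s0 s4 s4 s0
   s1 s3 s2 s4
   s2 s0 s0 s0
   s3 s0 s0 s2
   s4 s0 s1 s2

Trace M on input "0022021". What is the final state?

s0 --0--> s4
s4 --0--> s0
s0 --2--> s0
s0 --2--> s0
s0 --0--> s4
s4 --2--> s2
s2 --1--> s0

s0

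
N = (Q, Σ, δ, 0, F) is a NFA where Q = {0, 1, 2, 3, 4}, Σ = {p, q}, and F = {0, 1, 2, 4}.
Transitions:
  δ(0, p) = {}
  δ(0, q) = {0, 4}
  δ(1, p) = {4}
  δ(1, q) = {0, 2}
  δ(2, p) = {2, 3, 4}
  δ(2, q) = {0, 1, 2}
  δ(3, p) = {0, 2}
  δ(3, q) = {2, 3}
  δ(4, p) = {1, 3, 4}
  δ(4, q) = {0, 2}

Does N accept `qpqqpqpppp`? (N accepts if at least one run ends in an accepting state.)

accepted

Start: {0}
read q: {0, 4}
read p: {1, 3, 4}
read q: {0, 2, 3}
read q: {0, 1, 2, 3, 4}
read p: {0, 1, 2, 3, 4}
read q: {0, 1, 2, 3, 4}
read p: {0, 1, 2, 3, 4}
read p: {0, 1, 2, 3, 4}
read p: {0, 1, 2, 3, 4}
read p: {0, 1, 2, 3, 4}
Reachable ∩ accepting = {0, 1, 2, 4} — nonempty.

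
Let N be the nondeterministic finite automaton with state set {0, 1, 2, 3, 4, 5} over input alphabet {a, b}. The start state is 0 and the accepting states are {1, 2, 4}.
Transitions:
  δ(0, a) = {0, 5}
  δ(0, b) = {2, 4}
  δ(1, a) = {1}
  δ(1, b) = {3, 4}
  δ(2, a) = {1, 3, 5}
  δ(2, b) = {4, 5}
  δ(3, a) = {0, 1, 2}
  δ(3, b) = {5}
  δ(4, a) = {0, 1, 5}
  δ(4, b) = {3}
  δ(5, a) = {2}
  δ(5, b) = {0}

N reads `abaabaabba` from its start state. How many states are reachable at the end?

5

Start: {0}
read a: {0, 5}
read b: {0, 2, 4}
read a: {0, 1, 3, 5}
read a: {0, 1, 2, 5}
read b: {0, 2, 3, 4, 5}
read a: {0, 1, 2, 3, 5}
read a: {0, 1, 2, 3, 5}
read b: {0, 2, 3, 4, 5}
read b: {0, 2, 3, 4, 5}
read a: {0, 1, 2, 3, 5}
Final reachable set {0, 1, 2, 3, 5} has 5 states.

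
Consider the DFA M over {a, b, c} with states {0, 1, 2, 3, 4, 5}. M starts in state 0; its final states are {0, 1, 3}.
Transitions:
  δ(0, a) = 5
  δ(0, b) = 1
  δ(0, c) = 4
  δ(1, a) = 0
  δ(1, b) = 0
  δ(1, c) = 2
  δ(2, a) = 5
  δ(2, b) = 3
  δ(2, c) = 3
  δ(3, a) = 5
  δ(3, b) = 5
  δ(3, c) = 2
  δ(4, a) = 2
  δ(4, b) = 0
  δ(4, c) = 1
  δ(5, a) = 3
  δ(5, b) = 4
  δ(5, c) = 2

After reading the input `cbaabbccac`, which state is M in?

2

0 --c--> 4
4 --b--> 0
0 --a--> 5
5 --a--> 3
3 --b--> 5
5 --b--> 4
4 --c--> 1
1 --c--> 2
2 --a--> 5
5 --c--> 2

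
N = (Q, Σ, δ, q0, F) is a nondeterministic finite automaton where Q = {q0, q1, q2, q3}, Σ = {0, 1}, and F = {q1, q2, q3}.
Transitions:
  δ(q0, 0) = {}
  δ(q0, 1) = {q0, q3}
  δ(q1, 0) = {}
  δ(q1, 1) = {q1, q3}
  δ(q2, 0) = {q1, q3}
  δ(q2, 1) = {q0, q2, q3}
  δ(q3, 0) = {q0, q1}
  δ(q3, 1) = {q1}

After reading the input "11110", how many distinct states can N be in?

Start: {q0}
read 1: {q0, q3}
read 1: {q0, q1, q3}
read 1: {q0, q1, q3}
read 1: {q0, q1, q3}
read 0: {q0, q1}
Final reachable set {q0, q1} has 2 states.

2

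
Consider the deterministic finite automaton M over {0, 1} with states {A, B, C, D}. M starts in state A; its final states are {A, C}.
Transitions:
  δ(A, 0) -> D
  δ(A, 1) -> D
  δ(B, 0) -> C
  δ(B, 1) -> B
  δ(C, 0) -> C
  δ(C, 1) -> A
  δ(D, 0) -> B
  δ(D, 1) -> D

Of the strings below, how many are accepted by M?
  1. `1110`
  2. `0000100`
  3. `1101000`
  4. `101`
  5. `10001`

2

`1110`: rejected
`0000100`: rejected
`1101000`: accepted
`101`: rejected
`10001`: accepted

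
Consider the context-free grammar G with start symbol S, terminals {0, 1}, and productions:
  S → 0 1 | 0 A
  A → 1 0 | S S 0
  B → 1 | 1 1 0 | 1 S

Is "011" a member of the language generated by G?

no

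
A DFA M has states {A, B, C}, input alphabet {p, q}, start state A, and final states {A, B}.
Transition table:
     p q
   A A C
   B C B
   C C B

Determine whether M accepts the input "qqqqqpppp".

rejected

A --q--> C
C --q--> B
B --q--> B
B --q--> B
B --q--> B
B --p--> C
C --p--> C
C --p--> C
C --p--> C
End in state C, which is not an accepting state.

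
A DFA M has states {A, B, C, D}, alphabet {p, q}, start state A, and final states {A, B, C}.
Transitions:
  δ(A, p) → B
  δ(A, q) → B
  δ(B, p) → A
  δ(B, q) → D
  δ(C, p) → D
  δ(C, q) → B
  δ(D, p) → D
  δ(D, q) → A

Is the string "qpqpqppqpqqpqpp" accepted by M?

A --q--> B
B --p--> A
A --q--> B
B --p--> A
A --q--> B
B --p--> A
A --p--> B
B --q--> D
D --p--> D
D --q--> A
A --q--> B
B --p--> A
A --q--> B
B --p--> A
A --p--> B
End in state B, which is an accepting state.

accepted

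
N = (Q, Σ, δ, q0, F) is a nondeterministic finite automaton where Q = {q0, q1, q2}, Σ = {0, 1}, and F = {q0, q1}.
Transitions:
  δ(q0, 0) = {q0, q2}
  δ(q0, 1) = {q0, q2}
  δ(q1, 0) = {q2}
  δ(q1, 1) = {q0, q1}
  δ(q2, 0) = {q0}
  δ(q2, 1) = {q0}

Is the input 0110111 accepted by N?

Start: {q0}
read 0: {q0, q2}
read 1: {q0, q2}
read 1: {q0, q2}
read 0: {q0, q2}
read 1: {q0, q2}
read 1: {q0, q2}
read 1: {q0, q2}
Reachable ∩ accepting = {q0} — nonempty.

accepted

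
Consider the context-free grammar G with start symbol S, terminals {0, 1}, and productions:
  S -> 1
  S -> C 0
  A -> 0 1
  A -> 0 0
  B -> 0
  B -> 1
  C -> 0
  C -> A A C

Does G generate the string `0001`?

no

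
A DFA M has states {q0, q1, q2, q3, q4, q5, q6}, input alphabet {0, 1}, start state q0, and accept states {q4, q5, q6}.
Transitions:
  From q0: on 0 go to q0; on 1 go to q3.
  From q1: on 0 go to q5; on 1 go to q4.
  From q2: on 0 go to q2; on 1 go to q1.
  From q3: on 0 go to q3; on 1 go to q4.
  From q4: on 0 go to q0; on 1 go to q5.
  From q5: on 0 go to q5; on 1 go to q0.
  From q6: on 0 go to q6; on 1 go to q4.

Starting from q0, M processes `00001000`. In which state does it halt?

q0 --0--> q0
q0 --0--> q0
q0 --0--> q0
q0 --0--> q0
q0 --1--> q3
q3 --0--> q3
q3 --0--> q3
q3 --0--> q3

q3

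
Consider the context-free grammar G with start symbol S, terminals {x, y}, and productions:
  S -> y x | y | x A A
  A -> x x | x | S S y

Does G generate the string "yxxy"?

no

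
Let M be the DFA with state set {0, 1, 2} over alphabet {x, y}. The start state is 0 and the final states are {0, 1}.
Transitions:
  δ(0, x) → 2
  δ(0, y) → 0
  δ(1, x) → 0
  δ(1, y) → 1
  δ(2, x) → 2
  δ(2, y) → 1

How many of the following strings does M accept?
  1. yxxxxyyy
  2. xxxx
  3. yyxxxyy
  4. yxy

3

yxxxxyyy: accepted
xxxx: rejected
yyxxxyy: accepted
yxy: accepted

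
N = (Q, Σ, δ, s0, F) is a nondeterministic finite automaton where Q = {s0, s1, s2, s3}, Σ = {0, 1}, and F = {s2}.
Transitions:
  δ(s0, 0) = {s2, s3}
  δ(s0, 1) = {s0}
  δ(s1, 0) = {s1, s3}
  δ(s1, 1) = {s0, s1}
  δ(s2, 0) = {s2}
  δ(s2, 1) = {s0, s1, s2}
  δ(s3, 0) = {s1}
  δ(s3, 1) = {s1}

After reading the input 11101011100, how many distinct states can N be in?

Start: {s0}
read 1: {s0}
read 1: {s0}
read 1: {s0}
read 0: {s2, s3}
read 1: {s0, s1, s2}
read 0: {s1, s2, s3}
read 1: {s0, s1, s2}
read 1: {s0, s1, s2}
read 1: {s0, s1, s2}
read 0: {s1, s2, s3}
read 0: {s1, s2, s3}
Final reachable set {s1, s2, s3} has 3 states.

3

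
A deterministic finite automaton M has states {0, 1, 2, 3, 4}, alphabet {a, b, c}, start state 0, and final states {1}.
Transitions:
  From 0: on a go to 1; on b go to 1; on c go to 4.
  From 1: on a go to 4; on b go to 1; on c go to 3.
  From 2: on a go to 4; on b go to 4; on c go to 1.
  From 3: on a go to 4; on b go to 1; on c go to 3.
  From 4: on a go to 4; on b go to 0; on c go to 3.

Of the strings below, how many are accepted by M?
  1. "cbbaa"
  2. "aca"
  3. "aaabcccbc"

"cbbaa": rejected
"aca": rejected
"aaabcccbc": rejected

0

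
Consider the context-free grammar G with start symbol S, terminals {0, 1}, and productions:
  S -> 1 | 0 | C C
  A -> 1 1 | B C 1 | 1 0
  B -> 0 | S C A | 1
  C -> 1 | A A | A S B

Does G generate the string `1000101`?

no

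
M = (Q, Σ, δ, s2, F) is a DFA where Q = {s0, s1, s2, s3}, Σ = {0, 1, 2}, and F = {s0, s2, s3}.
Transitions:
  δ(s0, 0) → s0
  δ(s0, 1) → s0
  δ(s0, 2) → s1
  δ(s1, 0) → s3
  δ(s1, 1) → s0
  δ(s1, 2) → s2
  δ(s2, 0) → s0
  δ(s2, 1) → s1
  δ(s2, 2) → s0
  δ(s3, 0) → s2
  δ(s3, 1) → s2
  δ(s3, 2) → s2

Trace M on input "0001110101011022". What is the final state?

s2 --0--> s0
s0 --0--> s0
s0 --0--> s0
s0 --1--> s0
s0 --1--> s0
s0 --1--> s0
s0 --0--> s0
s0 --1--> s0
s0 --0--> s0
s0 --1--> s0
s0 --0--> s0
s0 --1--> s0
s0 --1--> s0
s0 --0--> s0
s0 --2--> s1
s1 --2--> s2

s2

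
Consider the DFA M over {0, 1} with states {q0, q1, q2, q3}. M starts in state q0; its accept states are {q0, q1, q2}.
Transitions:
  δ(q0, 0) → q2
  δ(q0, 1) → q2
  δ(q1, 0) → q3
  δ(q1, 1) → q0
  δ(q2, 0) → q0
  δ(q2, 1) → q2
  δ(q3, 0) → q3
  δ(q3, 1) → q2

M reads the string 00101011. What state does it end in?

q2

q0 --0--> q2
q2 --0--> q0
q0 --1--> q2
q2 --0--> q0
q0 --1--> q2
q2 --0--> q0
q0 --1--> q2
q2 --1--> q2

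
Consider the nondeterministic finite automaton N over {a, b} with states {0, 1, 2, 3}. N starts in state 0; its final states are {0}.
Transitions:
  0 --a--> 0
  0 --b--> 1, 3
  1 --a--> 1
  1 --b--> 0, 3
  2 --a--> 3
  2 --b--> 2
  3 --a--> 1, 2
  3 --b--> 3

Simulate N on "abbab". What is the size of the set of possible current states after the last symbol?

4

Start: {0}
read a: {0}
read b: {1, 3}
read b: {0, 3}
read a: {0, 1, 2}
read b: {0, 1, 2, 3}
Final reachable set {0, 1, 2, 3} has 4 states.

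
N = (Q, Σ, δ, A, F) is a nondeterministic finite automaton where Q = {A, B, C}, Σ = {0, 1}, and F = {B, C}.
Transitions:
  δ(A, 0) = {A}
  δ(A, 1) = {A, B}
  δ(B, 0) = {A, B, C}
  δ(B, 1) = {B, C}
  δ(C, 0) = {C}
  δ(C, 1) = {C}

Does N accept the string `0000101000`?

Start: {A}
read 0: {A}
read 0: {A}
read 0: {A}
read 0: {A}
read 1: {A, B}
read 0: {A, B, C}
read 1: {A, B, C}
read 0: {A, B, C}
read 0: {A, B, C}
read 0: {A, B, C}
Reachable ∩ accepting = {B, C} — nonempty.

accepted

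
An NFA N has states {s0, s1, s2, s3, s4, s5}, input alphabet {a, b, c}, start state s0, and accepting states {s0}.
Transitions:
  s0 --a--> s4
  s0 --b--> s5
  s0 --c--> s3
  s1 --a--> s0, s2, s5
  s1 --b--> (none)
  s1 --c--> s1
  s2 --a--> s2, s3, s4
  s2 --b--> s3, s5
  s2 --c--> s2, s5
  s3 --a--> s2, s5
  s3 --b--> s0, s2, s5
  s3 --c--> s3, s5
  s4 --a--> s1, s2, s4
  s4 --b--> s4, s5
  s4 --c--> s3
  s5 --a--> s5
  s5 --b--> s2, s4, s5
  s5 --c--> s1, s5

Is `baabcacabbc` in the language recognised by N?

Start: {s0}
read b: {s5}
read a: {s5}
read a: {s5}
read b: {s2, s4, s5}
read c: {s1, s2, s3, s5}
read a: {s0, s2, s3, s4, s5}
read c: {s1, s2, s3, s5}
read a: {s0, s2, s3, s4, s5}
read b: {s0, s2, s3, s4, s5}
read b: {s0, s2, s3, s4, s5}
read c: {s1, s2, s3, s5}
Reachable ∩ accepting = {} — empty.

rejected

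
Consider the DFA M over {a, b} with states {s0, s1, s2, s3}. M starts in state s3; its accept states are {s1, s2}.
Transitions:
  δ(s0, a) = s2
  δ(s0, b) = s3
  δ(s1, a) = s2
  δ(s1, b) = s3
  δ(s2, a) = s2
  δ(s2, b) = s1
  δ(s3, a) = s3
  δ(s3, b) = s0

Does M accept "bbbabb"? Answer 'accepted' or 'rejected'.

rejected

s3 --b--> s0
s0 --b--> s3
s3 --b--> s0
s0 --a--> s2
s2 --b--> s1
s1 --b--> s3
End in state s3, which is not an accepting state.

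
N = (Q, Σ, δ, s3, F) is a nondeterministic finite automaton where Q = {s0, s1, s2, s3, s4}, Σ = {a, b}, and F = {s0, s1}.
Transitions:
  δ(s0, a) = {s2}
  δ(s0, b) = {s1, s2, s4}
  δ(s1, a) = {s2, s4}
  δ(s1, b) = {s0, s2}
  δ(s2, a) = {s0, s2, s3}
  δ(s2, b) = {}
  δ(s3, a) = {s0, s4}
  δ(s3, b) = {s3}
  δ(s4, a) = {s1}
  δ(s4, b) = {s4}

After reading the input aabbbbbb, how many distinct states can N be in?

3

Start: {s3}
read a: {s0, s4}
read a: {s1, s2}
read b: {s0, s2}
read b: {s1, s2, s4}
read b: {s0, s2, s4}
read b: {s1, s2, s4}
read b: {s0, s2, s4}
read b: {s1, s2, s4}
Final reachable set {s1, s2, s4} has 3 states.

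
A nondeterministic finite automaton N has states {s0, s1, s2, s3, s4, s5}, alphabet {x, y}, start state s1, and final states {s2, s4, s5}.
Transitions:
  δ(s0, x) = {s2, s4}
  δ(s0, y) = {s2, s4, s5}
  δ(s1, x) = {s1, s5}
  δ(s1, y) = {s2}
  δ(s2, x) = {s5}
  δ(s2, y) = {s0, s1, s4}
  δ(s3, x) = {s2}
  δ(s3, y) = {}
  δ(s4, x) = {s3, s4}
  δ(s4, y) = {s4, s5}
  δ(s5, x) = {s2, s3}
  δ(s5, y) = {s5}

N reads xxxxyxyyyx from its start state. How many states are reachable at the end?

Start: {s1}
read x: {s1, s5}
read x: {s1, s2, s3, s5}
read x: {s1, s2, s3, s5}
read x: {s1, s2, s3, s5}
read y: {s0, s1, s2, s4, s5}
read x: {s1, s2, s3, s4, s5}
read y: {s0, s1, s2, s4, s5}
read y: {s0, s1, s2, s4, s5}
read y: {s0, s1, s2, s4, s5}
read x: {s1, s2, s3, s4, s5}
Final reachable set {s1, s2, s3, s4, s5} has 5 states.

5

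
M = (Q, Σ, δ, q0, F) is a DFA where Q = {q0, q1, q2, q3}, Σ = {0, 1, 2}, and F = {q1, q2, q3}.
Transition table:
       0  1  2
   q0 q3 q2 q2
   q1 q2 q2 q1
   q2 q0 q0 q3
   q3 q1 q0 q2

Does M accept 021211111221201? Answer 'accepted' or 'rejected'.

accepted

q0 --0--> q3
q3 --2--> q2
q2 --1--> q0
q0 --2--> q2
q2 --1--> q0
q0 --1--> q2
q2 --1--> q0
q0 --1--> q2
q2 --1--> q0
q0 --2--> q2
q2 --2--> q3
q3 --1--> q0
q0 --2--> q2
q2 --0--> q0
q0 --1--> q2
End in state q2, which is an accepting state.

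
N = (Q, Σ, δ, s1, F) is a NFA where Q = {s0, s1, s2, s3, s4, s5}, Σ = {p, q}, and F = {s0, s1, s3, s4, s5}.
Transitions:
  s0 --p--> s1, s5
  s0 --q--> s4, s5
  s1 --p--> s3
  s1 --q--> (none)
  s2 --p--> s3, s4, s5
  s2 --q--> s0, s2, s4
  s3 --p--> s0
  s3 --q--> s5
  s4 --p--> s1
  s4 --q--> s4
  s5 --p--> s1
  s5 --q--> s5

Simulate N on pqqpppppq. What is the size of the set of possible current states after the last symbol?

Start: {s1}
read p: {s3}
read q: {s5}
read q: {s5}
read p: {s1}
read p: {s3}
read p: {s0}
read p: {s1, s5}
read p: {s1, s3}
read q: {s5}
Final reachable set {s5} has 1 state.

1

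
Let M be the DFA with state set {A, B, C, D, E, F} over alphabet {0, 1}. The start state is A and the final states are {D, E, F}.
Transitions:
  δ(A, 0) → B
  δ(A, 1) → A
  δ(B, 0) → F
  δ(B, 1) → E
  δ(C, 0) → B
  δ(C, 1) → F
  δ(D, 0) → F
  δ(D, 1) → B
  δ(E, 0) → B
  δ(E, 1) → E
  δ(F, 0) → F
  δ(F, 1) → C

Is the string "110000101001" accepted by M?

rejected

A --1--> A
A --1--> A
A --0--> B
B --0--> F
F --0--> F
F --0--> F
F --1--> C
C --0--> B
B --1--> E
E --0--> B
B --0--> F
F --1--> C
End in state C, which is not an accepting state.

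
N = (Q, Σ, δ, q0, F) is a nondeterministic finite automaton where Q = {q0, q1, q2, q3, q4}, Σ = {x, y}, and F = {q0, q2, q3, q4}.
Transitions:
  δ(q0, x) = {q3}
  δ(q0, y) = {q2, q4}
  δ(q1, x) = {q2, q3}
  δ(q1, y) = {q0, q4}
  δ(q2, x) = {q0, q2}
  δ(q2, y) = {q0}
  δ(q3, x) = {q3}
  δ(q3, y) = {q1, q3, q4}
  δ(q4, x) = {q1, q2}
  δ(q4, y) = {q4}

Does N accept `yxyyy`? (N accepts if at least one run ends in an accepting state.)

accepted

Start: {q0}
read y: {q2, q4}
read x: {q0, q1, q2}
read y: {q0, q2, q4}
read y: {q0, q2, q4}
read y: {q0, q2, q4}
Reachable ∩ accepting = {q0, q2, q4} — nonempty.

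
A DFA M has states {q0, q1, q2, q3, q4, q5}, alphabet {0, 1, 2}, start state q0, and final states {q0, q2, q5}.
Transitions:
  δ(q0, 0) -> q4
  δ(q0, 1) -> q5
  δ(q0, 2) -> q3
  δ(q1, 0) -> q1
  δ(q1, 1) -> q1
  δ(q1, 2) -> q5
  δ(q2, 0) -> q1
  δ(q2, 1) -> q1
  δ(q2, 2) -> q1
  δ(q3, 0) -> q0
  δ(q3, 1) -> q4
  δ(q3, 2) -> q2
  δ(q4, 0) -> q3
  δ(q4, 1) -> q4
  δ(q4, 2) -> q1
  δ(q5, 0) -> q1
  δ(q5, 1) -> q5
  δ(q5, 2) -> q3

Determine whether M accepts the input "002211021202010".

rejected

q0 --0--> q4
q4 --0--> q3
q3 --2--> q2
q2 --2--> q1
q1 --1--> q1
q1 --1--> q1
q1 --0--> q1
q1 --2--> q5
q5 --1--> q5
q5 --2--> q3
q3 --0--> q0
q0 --2--> q3
q3 --0--> q0
q0 --1--> q5
q5 --0--> q1
End in state q1, which is not an accepting state.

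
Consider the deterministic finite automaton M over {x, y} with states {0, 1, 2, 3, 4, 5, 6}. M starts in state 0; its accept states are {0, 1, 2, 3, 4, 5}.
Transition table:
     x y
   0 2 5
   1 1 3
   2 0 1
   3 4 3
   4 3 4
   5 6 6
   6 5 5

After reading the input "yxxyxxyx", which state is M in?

6

0 --y--> 5
5 --x--> 6
6 --x--> 5
5 --y--> 6
6 --x--> 5
5 --x--> 6
6 --y--> 5
5 --x--> 6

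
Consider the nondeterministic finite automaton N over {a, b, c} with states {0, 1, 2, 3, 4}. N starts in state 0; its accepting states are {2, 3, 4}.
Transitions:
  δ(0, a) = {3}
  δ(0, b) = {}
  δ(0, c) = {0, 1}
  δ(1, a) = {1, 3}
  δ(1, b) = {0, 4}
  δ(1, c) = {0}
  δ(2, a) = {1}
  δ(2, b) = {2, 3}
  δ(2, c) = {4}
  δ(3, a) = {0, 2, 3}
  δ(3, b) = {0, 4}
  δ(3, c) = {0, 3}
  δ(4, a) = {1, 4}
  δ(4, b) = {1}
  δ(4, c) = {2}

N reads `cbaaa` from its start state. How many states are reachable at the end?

5

Start: {0}
read c: {0, 1}
read b: {0, 4}
read a: {1, 3, 4}
read a: {0, 1, 2, 3, 4}
read a: {0, 1, 2, 3, 4}
Final reachable set {0, 1, 2, 3, 4} has 5 states.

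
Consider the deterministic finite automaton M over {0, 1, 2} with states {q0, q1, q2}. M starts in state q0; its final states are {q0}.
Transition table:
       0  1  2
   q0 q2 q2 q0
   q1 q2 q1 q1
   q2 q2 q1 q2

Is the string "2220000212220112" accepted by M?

rejected

q0 --2--> q0
q0 --2--> q0
q0 --2--> q0
q0 --0--> q2
q2 --0--> q2
q2 --0--> q2
q2 --0--> q2
q2 --2--> q2
q2 --1--> q1
q1 --2--> q1
q1 --2--> q1
q1 --2--> q1
q1 --0--> q2
q2 --1--> q1
q1 --1--> q1
q1 --2--> q1
End in state q1, which is not an accepting state.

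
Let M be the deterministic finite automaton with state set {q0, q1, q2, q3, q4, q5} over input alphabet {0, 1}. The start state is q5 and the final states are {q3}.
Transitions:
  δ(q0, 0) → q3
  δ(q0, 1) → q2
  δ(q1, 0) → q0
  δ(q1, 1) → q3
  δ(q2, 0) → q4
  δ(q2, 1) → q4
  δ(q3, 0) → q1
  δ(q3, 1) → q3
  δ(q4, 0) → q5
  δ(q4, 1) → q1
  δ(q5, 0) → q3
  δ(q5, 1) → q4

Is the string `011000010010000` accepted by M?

rejected

q5 --0--> q3
q3 --1--> q3
q3 --1--> q3
q3 --0--> q1
q1 --0--> q0
q0 --0--> q3
q3 --0--> q1
q1 --1--> q3
q3 --0--> q1
q1 --0--> q0
q0 --1--> q2
q2 --0--> q4
q4 --0--> q5
q5 --0--> q3
q3 --0--> q1
End in state q1, which is not an accepting state.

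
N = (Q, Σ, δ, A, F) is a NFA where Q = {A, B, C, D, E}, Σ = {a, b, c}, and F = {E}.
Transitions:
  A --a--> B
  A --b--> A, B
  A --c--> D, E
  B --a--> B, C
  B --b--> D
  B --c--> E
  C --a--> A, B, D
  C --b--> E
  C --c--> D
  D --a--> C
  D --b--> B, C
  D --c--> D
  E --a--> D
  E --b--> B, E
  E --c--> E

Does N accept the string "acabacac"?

rejected

Start: {A}
read a: {B}
read c: {E}
read a: {D}
read b: {B, C}
read a: {A, B, C, D}
read c: {D, E}
read a: {C, D}
read c: {D}
Reachable ∩ accepting = {} — empty.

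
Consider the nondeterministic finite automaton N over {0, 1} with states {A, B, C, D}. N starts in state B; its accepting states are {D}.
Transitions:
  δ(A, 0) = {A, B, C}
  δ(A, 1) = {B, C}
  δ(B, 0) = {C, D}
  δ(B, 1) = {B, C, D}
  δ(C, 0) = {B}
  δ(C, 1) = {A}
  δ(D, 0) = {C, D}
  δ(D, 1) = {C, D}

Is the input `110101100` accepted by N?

Start: {B}
read 1: {B, C, D}
read 1: {A, B, C, D}
read 0: {A, B, C, D}
read 1: {A, B, C, D}
read 0: {A, B, C, D}
read 1: {A, B, C, D}
read 1: {A, B, C, D}
read 0: {A, B, C, D}
read 0: {A, B, C, D}
Reachable ∩ accepting = {D} — nonempty.

accepted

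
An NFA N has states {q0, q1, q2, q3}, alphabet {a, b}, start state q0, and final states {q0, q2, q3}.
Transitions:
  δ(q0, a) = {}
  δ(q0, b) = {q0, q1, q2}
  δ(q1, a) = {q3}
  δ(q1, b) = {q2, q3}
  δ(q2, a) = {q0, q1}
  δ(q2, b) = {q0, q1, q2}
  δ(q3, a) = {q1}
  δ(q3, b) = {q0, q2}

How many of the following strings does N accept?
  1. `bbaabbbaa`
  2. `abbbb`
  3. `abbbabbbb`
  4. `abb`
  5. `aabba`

`bbaabbbaa`: accepted
`abbbb`: rejected
`abbbabbbb`: rejected
`abb`: rejected
`aabba`: rejected

1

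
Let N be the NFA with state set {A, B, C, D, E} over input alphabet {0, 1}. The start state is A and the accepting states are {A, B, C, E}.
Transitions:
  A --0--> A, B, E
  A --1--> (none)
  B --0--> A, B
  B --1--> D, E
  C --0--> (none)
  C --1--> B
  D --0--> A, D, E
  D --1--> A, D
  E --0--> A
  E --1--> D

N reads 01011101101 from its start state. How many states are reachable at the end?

3

Start: {A}
read 0: {A, B, E}
read 1: {D, E}
read 0: {A, D, E}
read 1: {A, D}
read 1: {A, D}
read 1: {A, D}
read 0: {A, B, D, E}
read 1: {A, D, E}
read 1: {A, D}
read 0: {A, B, D, E}
read 1: {A, D, E}
Final reachable set {A, D, E} has 3 states.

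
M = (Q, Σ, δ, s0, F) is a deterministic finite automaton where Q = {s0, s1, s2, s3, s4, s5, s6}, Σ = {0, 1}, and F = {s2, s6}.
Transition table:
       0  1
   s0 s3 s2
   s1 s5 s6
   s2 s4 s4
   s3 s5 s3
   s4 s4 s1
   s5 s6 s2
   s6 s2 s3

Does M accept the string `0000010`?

s0 --0--> s3
s3 --0--> s5
s5 --0--> s6
s6 --0--> s2
s2 --0--> s4
s4 --1--> s1
s1 --0--> s5
End in state s5, which is not an accepting state.

rejected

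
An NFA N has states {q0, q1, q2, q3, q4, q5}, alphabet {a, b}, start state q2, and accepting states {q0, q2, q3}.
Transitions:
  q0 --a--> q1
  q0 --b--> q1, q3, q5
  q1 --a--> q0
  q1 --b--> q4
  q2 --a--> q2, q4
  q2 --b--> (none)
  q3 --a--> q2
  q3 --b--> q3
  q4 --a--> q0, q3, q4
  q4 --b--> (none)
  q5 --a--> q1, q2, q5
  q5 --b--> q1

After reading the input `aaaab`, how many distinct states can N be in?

Start: {q2}
read a: {q2, q4}
read a: {q0, q2, q3, q4}
read a: {q0, q1, q2, q3, q4}
read a: {q0, q1, q2, q3, q4}
read b: {q1, q3, q4, q5}
Final reachable set {q1, q3, q4, q5} has 4 states.

4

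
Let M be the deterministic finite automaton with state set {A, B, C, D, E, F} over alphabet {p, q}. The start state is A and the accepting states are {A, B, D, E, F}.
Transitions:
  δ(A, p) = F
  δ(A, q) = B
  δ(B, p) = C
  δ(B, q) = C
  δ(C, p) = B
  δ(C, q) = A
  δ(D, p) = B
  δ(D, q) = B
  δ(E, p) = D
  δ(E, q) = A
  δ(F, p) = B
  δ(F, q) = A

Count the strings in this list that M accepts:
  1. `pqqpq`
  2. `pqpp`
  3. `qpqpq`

3

`pqqpq`: accepted
`pqpp`: accepted
`qpqpq`: accepted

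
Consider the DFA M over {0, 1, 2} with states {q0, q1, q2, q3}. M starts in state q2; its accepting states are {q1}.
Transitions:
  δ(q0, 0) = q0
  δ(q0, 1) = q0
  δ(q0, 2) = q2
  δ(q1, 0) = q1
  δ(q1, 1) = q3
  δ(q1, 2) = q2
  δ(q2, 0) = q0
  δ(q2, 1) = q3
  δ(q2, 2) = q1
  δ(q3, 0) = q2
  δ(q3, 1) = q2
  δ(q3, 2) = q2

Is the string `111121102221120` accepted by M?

q2 --1--> q3
q3 --1--> q2
q2 --1--> q3
q3 --1--> q2
q2 --2--> q1
q1 --1--> q3
q3 --1--> q2
q2 --0--> q0
q0 --2--> q2
q2 --2--> q1
q1 --2--> q2
q2 --1--> q3
q3 --1--> q2
q2 --2--> q1
q1 --0--> q1
End in state q1, which is an accepting state.

accepted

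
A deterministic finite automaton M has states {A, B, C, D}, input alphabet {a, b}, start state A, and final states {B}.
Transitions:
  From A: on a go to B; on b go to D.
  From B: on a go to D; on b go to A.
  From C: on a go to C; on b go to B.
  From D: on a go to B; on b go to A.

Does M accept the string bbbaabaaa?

accepted

A --b--> D
D --b--> A
A --b--> D
D --a--> B
B --a--> D
D --b--> A
A --a--> B
B --a--> D
D --a--> B
End in state B, which is an accepting state.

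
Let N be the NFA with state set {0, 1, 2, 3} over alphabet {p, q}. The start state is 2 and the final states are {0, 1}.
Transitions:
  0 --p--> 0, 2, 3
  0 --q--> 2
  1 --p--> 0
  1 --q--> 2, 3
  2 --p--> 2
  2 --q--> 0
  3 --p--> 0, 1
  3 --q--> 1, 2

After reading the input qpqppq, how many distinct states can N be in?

Start: {2}
read q: {0}
read p: {0, 2, 3}
read q: {0, 1, 2}
read p: {0, 2, 3}
read p: {0, 1, 2, 3}
read q: {0, 1, 2, 3}
Final reachable set {0, 1, 2, 3} has 4 states.

4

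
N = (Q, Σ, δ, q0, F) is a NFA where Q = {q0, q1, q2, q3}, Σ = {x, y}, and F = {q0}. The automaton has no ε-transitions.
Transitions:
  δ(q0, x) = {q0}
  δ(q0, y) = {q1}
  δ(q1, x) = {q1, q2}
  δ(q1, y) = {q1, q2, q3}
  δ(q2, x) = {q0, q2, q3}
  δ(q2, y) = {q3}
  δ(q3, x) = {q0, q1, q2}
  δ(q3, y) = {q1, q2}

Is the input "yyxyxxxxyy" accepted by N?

rejected

Start: {q0}
read y: {q1}
read y: {q1, q2, q3}
read x: {q0, q1, q2, q3}
read y: {q1, q2, q3}
read x: {q0, q1, q2, q3}
read x: {q0, q1, q2, q3}
read x: {q0, q1, q2, q3}
read x: {q0, q1, q2, q3}
read y: {q1, q2, q3}
read y: {q1, q2, q3}
Reachable ∩ accepting = {} — empty.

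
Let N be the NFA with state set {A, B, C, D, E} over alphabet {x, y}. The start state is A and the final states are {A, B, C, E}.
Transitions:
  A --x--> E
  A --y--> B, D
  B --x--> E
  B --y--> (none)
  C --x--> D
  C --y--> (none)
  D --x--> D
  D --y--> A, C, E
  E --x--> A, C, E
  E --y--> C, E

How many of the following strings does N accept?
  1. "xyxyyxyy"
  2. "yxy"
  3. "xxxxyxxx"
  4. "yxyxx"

4

"xyxyyxyy": accepted
"yxy": accepted
"xxxxyxxx": accepted
"yxyxx": accepted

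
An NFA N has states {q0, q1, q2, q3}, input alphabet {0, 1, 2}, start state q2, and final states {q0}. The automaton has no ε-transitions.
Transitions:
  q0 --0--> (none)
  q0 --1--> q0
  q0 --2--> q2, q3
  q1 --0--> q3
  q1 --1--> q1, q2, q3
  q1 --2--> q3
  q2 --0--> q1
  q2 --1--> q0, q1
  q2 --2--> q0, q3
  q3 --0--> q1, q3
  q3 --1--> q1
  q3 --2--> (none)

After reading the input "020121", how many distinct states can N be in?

Start: {q2}
read 0: {q1}
read 2: {q3}
read 0: {q1, q3}
read 1: {q1, q2, q3}
read 2: {q0, q3}
read 1: {q0, q1}
Final reachable set {q0, q1} has 2 states.

2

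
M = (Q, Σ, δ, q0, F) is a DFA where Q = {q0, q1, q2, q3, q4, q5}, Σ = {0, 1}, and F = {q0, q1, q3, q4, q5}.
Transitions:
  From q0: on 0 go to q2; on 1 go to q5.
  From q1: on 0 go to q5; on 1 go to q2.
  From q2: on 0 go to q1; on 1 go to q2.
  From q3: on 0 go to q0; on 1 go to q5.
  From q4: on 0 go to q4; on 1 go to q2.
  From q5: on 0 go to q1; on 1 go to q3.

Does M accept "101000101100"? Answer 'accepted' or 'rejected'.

q0 --1--> q5
q5 --0--> q1
q1 --1--> q2
q2 --0--> q1
q1 --0--> q5
q5 --0--> q1
q1 --1--> q2
q2 --0--> q1
q1 --1--> q2
q2 --1--> q2
q2 --0--> q1
q1 --0--> q5
End in state q5, which is an accepting state.

accepted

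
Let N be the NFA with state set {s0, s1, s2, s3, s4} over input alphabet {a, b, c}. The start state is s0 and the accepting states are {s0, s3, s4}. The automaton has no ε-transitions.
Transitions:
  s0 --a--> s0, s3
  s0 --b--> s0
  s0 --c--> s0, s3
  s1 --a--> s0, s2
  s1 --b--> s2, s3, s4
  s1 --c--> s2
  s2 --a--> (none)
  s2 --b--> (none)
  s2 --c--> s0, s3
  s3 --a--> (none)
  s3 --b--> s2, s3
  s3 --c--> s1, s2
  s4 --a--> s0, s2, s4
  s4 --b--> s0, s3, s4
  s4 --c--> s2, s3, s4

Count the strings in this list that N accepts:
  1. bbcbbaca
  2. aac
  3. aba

3

bbcbbaca: accepted
aac: accepted
aba: accepted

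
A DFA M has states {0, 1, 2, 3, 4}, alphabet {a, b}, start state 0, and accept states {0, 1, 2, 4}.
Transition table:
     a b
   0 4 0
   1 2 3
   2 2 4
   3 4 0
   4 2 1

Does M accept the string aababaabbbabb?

0 --a--> 4
4 --a--> 2
2 --b--> 4
4 --a--> 2
2 --b--> 4
4 --a--> 2
2 --a--> 2
2 --b--> 4
4 --b--> 1
1 --b--> 3
3 --a--> 4
4 --b--> 1
1 --b--> 3
End in state 3, which is not an accepting state.

rejected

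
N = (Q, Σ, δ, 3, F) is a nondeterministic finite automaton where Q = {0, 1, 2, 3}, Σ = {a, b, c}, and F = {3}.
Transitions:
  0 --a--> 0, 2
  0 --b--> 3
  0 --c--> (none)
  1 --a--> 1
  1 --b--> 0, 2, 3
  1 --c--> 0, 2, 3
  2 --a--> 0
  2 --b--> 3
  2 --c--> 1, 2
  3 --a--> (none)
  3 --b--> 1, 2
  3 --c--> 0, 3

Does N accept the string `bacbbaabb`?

Start: {3}
read b: {1, 2}
read a: {0, 1}
read c: {0, 2, 3}
read b: {1, 2, 3}
read b: {0, 1, 2, 3}
read a: {0, 1, 2}
read a: {0, 1, 2}
read b: {0, 2, 3}
read b: {1, 2, 3}
Reachable ∩ accepting = {3} — nonempty.

accepted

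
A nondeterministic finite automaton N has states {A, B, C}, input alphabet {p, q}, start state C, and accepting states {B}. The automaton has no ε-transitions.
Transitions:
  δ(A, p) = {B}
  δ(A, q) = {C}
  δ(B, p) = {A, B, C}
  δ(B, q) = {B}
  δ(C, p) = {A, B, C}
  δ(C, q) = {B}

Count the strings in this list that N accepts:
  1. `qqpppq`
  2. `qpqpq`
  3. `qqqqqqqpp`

`qqpppq`: accepted
`qpqpq`: accepted
`qqqqqqqpp`: accepted

3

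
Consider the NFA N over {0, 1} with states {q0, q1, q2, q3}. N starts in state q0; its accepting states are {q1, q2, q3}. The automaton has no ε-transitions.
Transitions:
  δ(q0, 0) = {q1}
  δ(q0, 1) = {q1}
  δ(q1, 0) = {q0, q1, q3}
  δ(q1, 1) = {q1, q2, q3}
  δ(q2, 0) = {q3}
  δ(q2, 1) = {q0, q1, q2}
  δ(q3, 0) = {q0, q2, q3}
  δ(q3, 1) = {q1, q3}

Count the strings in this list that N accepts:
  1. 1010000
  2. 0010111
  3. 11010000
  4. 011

4

1010000: accepted
0010111: accepted
11010000: accepted
011: accepted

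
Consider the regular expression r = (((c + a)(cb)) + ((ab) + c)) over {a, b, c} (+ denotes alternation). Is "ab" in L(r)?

yes

The right alternative ((ab)+c) matches ab.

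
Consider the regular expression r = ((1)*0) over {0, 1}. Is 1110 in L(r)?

yes

Split as 111·0: (1)* matches 111 and 0 matches 0.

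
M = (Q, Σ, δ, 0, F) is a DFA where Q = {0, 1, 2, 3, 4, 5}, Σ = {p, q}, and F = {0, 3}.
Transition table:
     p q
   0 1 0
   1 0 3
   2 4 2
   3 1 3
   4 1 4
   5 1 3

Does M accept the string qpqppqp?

rejected

0 --q--> 0
0 --p--> 1
1 --q--> 3
3 --p--> 1
1 --p--> 0
0 --q--> 0
0 --p--> 1
End in state 1, which is not an accepting state.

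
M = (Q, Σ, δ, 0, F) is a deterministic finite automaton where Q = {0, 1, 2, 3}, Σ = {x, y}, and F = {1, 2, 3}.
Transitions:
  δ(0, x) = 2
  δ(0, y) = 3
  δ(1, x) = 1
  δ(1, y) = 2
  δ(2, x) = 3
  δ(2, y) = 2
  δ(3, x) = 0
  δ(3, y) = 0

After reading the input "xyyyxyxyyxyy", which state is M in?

3

0 --x--> 2
2 --y--> 2
2 --y--> 2
2 --y--> 2
2 --x--> 3
3 --y--> 0
0 --x--> 2
2 --y--> 2
2 --y--> 2
2 --x--> 3
3 --y--> 0
0 --y--> 3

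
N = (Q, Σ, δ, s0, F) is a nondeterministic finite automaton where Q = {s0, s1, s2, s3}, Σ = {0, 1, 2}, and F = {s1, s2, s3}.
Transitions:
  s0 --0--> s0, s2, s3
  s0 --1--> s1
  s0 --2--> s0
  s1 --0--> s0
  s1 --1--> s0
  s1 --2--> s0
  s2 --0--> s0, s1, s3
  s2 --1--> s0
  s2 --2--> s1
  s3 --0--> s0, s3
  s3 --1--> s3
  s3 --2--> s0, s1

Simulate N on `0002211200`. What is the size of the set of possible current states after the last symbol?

Start: {s0}
read 0: {s0, s2, s3}
read 0: {s0, s1, s2, s3}
read 0: {s0, s1, s2, s3}
read 2: {s0, s1}
read 2: {s0}
read 1: {s1}
read 1: {s0}
read 2: {s0}
read 0: {s0, s2, s3}
read 0: {s0, s1, s2, s3}
Final reachable set {s0, s1, s2, s3} has 4 states.

4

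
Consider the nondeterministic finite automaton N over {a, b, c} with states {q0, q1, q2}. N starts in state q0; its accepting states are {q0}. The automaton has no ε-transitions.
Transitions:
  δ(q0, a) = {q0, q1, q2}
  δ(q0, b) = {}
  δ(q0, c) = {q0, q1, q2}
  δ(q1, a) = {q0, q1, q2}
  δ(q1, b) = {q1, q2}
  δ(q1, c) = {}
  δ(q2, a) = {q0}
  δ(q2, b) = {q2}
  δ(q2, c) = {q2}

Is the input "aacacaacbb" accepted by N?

rejected

Start: {q0}
read a: {q0, q1, q2}
read a: {q0, q1, q2}
read c: {q0, q1, q2}
read a: {q0, q1, q2}
read c: {q0, q1, q2}
read a: {q0, q1, q2}
read a: {q0, q1, q2}
read c: {q0, q1, q2}
read b: {q1, q2}
read b: {q1, q2}
Reachable ∩ accepting = {} — empty.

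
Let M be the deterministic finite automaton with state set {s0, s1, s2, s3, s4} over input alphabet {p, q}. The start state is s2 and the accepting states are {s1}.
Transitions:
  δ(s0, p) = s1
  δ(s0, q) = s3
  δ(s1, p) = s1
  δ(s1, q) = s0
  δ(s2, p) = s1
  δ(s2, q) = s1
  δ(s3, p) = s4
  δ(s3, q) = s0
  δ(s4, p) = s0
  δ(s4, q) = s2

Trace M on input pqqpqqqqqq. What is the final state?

s3

s2 --p--> s1
s1 --q--> s0
s0 --q--> s3
s3 --p--> s4
s4 --q--> s2
s2 --q--> s1
s1 --q--> s0
s0 --q--> s3
s3 --q--> s0
s0 --q--> s3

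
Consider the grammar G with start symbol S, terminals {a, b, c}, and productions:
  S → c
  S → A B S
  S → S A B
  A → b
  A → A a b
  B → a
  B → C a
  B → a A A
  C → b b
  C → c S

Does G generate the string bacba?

S ⇒ ABS ⇒ bBS ⇒ baS ⇒ baSAB ⇒ bacAB ⇒ bacbB ⇒ bacba

yes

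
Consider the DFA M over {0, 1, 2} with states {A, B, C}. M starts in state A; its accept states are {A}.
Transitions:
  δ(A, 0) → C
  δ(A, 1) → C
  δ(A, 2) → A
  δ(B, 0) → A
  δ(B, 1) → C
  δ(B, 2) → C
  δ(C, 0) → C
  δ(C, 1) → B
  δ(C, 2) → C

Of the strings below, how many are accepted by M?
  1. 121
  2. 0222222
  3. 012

0

121: rejected
0222222: rejected
012: rejected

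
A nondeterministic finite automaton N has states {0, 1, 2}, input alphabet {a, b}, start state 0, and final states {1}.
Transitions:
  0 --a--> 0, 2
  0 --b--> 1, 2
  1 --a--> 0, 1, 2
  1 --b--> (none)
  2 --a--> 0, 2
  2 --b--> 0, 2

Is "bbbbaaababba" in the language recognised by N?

Start: {0}
read b: {1, 2}
read b: {0, 2}
read b: {0, 1, 2}
read b: {0, 1, 2}
read a: {0, 1, 2}
read a: {0, 1, 2}
read a: {0, 1, 2}
read b: {0, 1, 2}
read a: {0, 1, 2}
read b: {0, 1, 2}
read b: {0, 1, 2}
read a: {0, 1, 2}
Reachable ∩ accepting = {1} — nonempty.

accepted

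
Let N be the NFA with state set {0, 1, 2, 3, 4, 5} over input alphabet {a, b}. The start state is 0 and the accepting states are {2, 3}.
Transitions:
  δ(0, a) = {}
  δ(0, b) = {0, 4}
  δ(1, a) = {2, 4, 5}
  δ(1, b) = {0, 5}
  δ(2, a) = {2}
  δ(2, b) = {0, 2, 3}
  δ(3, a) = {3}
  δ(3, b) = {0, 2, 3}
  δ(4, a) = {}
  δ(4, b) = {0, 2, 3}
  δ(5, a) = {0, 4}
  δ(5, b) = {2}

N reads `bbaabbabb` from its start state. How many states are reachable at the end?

Start: {0}
read b: {0, 4}
read b: {0, 2, 3, 4}
read a: {2, 3}
read a: {2, 3}
read b: {0, 2, 3}
read b: {0, 2, 3, 4}
read a: {2, 3}
read b: {0, 2, 3}
read b: {0, 2, 3, 4}
Final reachable set {0, 2, 3, 4} has 4 states.

4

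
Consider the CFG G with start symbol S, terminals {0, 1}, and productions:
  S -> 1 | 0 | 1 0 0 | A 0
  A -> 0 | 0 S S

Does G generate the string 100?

S ⇒ 100

yes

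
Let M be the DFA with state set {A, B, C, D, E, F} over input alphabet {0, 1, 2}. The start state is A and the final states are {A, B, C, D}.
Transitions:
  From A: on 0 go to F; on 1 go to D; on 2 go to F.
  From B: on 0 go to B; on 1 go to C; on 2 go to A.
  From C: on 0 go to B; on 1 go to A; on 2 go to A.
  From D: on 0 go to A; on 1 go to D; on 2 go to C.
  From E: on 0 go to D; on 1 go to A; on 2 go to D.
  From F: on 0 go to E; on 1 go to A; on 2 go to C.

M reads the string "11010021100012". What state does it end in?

A --1--> D
D --1--> D
D --0--> A
A --1--> D
D --0--> A
A --0--> F
F --2--> C
C --1--> A
A --1--> D
D --0--> A
A --0--> F
F --0--> E
E --1--> A
A --2--> F

F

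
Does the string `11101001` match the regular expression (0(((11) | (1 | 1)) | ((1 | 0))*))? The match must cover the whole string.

No split of 11101001 into u·v has 0 matching u and (((11)|(1|1))|((1|0))*) matching v.

no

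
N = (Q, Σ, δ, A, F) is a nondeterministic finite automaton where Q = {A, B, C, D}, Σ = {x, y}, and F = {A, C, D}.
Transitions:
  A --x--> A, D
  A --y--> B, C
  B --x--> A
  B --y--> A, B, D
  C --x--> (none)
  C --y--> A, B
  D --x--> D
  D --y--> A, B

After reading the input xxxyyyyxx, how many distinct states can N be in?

2

Start: {A}
read x: {A, D}
read x: {A, D}
read x: {A, D}
read y: {A, B, C}
read y: {A, B, C, D}
read y: {A, B, C, D}
read y: {A, B, C, D}
read x: {A, D}
read x: {A, D}
Final reachable set {A, D} has 2 states.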